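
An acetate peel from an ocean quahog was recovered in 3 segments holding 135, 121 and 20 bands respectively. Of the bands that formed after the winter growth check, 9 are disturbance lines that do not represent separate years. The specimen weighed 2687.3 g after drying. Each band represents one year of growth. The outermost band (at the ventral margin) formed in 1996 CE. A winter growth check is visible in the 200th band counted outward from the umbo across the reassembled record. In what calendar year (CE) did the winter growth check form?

Total bands = 135 + 121 + 20 = 276.
276 − 200 = 76 bands lie beyond the winter growth check toward the ventral margin.
Excluding 9 false bands: 76 − 9 = 67.
Counting back 67 years from 1996 CE places the winter growth check in 1996 − 67 = 1929 CE.

1929 CE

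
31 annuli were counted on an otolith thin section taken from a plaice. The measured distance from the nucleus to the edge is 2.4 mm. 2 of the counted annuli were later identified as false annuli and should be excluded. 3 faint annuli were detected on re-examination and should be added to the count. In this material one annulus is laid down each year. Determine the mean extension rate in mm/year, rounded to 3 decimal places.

0.075 mm/year

Correcting the raw count gives 31 − 2 + 3 = 32 true annuli.
2.4 mm over 32 years gives 2.4 / 32 ≈ 0.075 mm/year.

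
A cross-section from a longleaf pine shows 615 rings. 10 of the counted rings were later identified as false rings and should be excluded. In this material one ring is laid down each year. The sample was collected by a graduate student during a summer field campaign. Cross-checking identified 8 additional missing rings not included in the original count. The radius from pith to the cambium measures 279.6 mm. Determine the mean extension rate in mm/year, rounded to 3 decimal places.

True ring count = 615 − 10 + 8 = 613.
279.6 mm over 613 years gives 279.6 / 613 ≈ 0.456 mm/year.

0.456 mm/year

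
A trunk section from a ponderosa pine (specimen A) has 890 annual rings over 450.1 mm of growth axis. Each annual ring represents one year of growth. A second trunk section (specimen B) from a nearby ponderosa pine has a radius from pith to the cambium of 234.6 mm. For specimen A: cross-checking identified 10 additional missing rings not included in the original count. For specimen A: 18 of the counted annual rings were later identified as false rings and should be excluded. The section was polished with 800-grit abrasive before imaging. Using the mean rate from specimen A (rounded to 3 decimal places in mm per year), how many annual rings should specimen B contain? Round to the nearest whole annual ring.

Specimen A: adjusted count: 890 − 18 + 10 = 882 annual rings.
A: Mean rate = 450.1 mm / 882 years ≈ 0.510 mm per year.
For B, 234.6 / 0.510 = 460.00 years ≈ 460 annual rings.

460 annual rings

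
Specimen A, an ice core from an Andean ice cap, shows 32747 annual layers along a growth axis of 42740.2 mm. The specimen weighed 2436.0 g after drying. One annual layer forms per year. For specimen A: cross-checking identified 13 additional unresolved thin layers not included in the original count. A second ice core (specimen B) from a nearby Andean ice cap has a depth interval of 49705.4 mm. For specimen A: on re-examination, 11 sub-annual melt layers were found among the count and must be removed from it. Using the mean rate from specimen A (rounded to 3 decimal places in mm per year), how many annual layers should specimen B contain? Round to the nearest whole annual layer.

38088 annual layers

Specimen A: adjusted count: 32747 − 11 + 13 = 32749 annual layers.
A: Mean rate = 42740.2 mm / 32749 years ≈ 1.305 mm per year.
For B, 49705.4 / 1.305 = 38088.43 years ≈ 38088 annual layers.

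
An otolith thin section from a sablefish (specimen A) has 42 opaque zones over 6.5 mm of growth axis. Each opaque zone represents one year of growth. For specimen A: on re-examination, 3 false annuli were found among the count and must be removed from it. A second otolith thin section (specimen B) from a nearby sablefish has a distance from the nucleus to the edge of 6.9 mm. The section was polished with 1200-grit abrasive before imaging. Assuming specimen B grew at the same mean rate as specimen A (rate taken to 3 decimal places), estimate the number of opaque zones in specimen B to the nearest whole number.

Specimen A: true opaque zone count = 42 − 3 = 39.
A: Mean rate = 6.5 mm / 39 years ≈ 0.167 mm per year.
B spans 6.9 / 0.167 = 41.32 years ≈ 41 opaque zones.

41 opaque zones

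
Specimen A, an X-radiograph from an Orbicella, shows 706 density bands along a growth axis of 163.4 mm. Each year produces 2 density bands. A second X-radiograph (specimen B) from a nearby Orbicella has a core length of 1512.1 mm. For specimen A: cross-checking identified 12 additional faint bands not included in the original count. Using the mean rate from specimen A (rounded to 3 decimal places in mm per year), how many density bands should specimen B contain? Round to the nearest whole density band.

Specimen A: adjusted count: 706 + 12 = 718 density bands.
Specimen A: with 2 density bands per year, 718 / 2 = 359 years.
A: Mean rate = 163.4 mm / 359 years ≈ 0.455 mm/yr.
Specimen B: 1512.1 mm / 0.455 mm per year = 3323.30 years; at 2 density bands per year that is 3323.30 × 2 ≈ 6647 density bands.

6647 density bands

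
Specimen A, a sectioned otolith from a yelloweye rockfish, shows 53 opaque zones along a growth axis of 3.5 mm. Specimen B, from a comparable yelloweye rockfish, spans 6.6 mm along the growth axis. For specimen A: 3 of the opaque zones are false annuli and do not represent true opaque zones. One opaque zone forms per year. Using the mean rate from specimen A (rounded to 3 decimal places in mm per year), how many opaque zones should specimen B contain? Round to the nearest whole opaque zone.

Specimen A: adjusted count: 53 − 3 = 50 opaque zones.
A: 3.5 mm over 50 years gives 3.5 / 50 ≈ 0.070 mm/yr.
Specimen B: 6.6 mm / 0.070 mm per year = 94.29 years ≈ 94 opaque zones.

94 opaque zones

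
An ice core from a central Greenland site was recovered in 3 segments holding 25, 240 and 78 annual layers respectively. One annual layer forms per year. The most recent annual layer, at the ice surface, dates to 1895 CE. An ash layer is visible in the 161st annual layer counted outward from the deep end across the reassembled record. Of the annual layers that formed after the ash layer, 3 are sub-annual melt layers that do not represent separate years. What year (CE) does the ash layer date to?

Total annual layers = 25 + 240 + 78 = 343.
Between annual layer 161 and the ice surface there are 343 − 161 = 182 annual layers.
182 − 3 false = 179 true annual layers after the ash layer.
1895 − 179 = 1716 CE.

1716 CE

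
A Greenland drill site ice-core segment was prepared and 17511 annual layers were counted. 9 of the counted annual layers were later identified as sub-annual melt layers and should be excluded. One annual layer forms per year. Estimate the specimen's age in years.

17502 years

True annual layer count = 17511 − 9 = 17502.
At one annual layer per year, that is 17502 years.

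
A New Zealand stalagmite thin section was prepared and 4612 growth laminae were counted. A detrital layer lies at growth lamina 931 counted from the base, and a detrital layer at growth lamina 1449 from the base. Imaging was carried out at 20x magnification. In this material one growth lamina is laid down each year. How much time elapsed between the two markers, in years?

518 years

Separation: 1449 − 931 = 518 growth laminae.
At one growth lamina per year, 518 years elapsed between them.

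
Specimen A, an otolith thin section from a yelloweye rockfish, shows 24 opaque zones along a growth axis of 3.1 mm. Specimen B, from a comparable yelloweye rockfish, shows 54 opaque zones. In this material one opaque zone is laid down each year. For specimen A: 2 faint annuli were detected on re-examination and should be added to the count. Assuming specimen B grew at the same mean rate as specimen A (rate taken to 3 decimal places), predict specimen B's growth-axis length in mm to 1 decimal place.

6.4 mm

Specimen A: true opaque zone count = 24 + 2 = 26.
A: Mean rate = 3.1 mm / 26 years ≈ 0.119 mm/yr.
Length of B = 0.119 × 54 = 6.4 mm.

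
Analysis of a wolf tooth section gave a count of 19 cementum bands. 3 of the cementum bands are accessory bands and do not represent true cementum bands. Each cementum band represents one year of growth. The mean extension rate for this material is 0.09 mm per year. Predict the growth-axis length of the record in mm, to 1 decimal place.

1.4 mm

After corrections the count is 19 − 3 = 16 cementum bands.
Predicted length = 0.09 mm/year × 16 years = 1.4 mm.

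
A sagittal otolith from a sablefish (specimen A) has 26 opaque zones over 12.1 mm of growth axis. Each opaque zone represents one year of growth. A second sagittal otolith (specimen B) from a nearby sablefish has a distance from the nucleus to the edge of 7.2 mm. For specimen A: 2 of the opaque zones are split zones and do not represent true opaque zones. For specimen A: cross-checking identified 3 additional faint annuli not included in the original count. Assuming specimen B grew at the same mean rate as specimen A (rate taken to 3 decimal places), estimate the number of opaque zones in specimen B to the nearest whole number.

16 opaque zones

Specimen A: after corrections the count is 26 − 2 + 3 = 27 opaque zones.
A: Mean rate = 12.1 mm / 27 years ≈ 0.448 mm/year.
For B, 7.2 / 0.448 = 16.07 years ≈ 16 opaque zones.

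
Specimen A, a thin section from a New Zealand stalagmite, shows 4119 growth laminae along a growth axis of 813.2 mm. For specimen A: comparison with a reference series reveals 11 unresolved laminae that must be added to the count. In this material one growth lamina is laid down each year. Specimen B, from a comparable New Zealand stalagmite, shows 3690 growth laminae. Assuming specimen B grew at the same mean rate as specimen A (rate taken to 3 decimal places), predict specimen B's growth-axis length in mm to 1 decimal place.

Specimen A: true growth lamina count = 4119 + 11 = 4130.
A: Mean rate = 813.2 mm / 4130 years ≈ 0.197 mm/yr.
For B, 0.197 mm/year × 3690 years = 726.9 mm.

726.9 mm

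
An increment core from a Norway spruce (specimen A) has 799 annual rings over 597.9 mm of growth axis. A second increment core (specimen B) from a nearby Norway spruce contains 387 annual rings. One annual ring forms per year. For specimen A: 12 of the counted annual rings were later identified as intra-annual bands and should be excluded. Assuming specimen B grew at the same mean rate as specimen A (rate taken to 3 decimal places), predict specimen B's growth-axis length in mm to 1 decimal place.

Specimen A: adjusted count: 799 − 12 = 787 annual rings.
A: Mean rate = 597.9 mm / 787 years ≈ 0.760 mm/year.
For B, 0.760 mm/year × 387 years = 294.1 mm.

294.1 mm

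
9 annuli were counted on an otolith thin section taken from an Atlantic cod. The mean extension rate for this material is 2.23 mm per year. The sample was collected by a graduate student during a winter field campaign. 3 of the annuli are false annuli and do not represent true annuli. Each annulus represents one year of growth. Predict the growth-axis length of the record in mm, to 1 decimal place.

After corrections the count is 9 − 3 = 6 annuli.
Length ≈ 2.23 × 6 = 13.4 mm.

13.4 mm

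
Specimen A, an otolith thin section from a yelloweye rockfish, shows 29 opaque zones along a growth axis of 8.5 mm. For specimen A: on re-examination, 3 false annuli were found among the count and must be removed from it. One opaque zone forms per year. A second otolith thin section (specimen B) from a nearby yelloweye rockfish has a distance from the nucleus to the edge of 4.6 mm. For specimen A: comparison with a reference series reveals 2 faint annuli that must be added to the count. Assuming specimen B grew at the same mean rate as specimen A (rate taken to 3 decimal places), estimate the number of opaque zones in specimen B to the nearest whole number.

15 opaque zones

Specimen A: adjusted count: 29 − 3 + 2 = 28 opaque zones.
A: 8.5 mm over 28 years gives 8.5 / 28 ≈ 0.304 mm/yr.
For B, 4.6 / 0.304 = 15.13 years ≈ 15 opaque zones.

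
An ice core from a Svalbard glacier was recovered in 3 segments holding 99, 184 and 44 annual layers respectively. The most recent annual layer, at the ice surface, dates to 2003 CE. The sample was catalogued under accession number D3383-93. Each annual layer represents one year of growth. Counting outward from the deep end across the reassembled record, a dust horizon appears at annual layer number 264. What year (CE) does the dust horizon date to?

Total annual layers = 99 + 184 + 44 = 327.
The dust horizon sits at annual layer 264 from the deep end, so 327 − 264 = 63 annual layers formed after it.
The annual layer at the ice surface is 2003 CE, so the dust horizon dates to 2003 − 63 = 1940 CE.

1940 CE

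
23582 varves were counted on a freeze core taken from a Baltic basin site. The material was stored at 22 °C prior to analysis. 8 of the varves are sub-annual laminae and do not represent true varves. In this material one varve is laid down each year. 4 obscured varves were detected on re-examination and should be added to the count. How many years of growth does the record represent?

Correcting the raw count gives 23582 − 8 + 4 = 23578 true varves.
One varve per year makes the duration 23578 years.

23578 yr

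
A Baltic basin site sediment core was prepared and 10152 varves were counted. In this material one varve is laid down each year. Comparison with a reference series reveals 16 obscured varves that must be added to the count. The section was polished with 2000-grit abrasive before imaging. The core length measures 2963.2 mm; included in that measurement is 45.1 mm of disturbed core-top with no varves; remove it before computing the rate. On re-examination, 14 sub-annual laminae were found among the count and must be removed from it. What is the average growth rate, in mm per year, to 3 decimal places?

After corrections the count is 10152 − 14 + 16 = 10154 varves.
Removing the 45.1 mm offcut leaves 2963.2 − 45.1 = 2918.1 mm.
Extension rate ≈ 2918.1 / 10154 = 0.287 mm per year.

0.287 mm per year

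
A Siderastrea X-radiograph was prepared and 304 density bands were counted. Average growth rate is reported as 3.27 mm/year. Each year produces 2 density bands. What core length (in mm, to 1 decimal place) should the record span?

497.0 mm

304 density bands at 2 per year is 304 / 2 = 152 years.
Predicted length = 3.27 mm/year × 152 years = 497.0 mm.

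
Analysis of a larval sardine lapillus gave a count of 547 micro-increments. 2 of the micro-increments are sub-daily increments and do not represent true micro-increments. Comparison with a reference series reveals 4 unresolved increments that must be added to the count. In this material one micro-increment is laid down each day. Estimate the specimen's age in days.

549 days

True micro-increment count = 547 − 2 + 4 = 549.
At one micro-increment per day, that is 549 days.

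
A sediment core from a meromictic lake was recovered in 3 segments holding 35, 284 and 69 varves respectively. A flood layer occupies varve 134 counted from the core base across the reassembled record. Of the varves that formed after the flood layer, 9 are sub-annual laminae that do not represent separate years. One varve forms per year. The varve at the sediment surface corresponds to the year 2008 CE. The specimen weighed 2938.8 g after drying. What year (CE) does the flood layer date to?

Total varves = 35 + 284 + 69 = 388.
388 − 134 = 254 varves lie beyond the flood layer toward the sediment surface.
254 − 9 false = 245 true varves after the flood layer.
Counting back 245 years from 2008 CE places the flood layer in 2008 − 245 = 1763 CE.

1763 CE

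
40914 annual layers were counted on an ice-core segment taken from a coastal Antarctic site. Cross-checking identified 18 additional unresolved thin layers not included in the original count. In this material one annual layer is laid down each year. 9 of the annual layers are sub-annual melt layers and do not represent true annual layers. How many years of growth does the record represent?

40923 years

Adjusted count: 40914 − 9 + 18 = 40923 annual layers.
With a one-to-one annual layer periodicity this is 40923 years.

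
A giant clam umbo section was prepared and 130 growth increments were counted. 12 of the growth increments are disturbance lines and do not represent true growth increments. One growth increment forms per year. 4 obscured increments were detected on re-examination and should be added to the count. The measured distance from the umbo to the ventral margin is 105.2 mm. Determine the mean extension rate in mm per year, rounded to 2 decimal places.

Adjusted count: 130 − 12 + 4 = 122 growth increments.
Extension rate ≈ 105.2 / 122 = 0.86 mm per year.

0.86 mm per year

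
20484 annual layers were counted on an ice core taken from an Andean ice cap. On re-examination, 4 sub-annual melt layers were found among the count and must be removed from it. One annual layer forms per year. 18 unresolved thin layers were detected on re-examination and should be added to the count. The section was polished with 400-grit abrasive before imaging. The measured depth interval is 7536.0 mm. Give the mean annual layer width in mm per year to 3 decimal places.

0.368 mm per year

Correcting the raw count gives 20484 − 4 + 18 = 20498 true annual layers.
7536.0 mm over 20498 years gives 7536.0 / 20498 ≈ 0.368 mm per year.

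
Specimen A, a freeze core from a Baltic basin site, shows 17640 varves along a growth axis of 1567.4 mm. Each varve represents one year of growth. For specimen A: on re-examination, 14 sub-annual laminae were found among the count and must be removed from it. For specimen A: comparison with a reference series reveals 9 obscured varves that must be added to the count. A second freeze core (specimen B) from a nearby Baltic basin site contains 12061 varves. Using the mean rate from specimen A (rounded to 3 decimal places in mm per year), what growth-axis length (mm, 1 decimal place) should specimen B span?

Specimen A: after corrections the count is 17640 − 14 + 9 = 17635 varves.
A: Mean rate = 1567.4 mm / 17635 years ≈ 0.089 mm/yr.
For B, 0.089 mm/year × 12061 years = 1073.4 mm.

1073.4 mm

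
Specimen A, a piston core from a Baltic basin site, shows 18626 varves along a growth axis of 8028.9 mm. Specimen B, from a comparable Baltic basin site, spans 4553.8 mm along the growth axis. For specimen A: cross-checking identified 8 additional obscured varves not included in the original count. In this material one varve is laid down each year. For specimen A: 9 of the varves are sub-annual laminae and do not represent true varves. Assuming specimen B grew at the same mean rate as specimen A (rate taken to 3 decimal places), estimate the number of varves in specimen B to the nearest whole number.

Specimen A: after corrections the count is 18626 − 9 + 8 = 18625 varves.
A: Extension rate ≈ 8028.9 / 18625 = 0.431 mm/year.
Specimen B: 4553.8 mm / 0.431 mm per year = 10565.66 years ≈ 10566 varves.

10566 varves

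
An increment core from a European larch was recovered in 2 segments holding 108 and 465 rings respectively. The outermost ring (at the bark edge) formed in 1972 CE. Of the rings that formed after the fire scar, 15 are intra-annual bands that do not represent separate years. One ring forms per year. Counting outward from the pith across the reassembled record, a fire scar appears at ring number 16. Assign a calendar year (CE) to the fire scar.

1430 CE

Total rings = 108 + 465 = 573.
The fire scar sits at ring 16 from the pith, so 573 − 16 = 557 rings formed after it.
Removing the 15 false rings leaves 557 − 15 = 542 true rings beyond the fire scar.
Counting back 542 years from 1972 CE places the fire scar in 1972 − 542 = 1430 CE.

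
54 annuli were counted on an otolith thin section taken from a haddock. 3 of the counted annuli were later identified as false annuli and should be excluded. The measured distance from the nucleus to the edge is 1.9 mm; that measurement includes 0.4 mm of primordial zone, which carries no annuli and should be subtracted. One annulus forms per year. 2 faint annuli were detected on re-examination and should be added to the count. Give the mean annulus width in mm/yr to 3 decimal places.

0.028 mm/yr

Adjusted count: 54 − 3 + 2 = 53 annuli.
Removing the 0.4 mm offcut leaves 1.9 − 0.4 = 1.5 mm.
Mean rate = 1.5 mm / 53 years ≈ 0.028 mm/yr.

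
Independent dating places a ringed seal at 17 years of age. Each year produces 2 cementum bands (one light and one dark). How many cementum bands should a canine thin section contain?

34 cementum bands

With 2 cementum bands per year, 17 years would produce 17 × 2 = 34 cementum bands.
So 34 cementum bands should be present.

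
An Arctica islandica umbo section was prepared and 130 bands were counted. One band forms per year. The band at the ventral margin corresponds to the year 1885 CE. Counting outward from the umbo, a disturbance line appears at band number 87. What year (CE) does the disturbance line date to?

Between band 87 and the ventral margin there are 130 − 87 = 43 bands.
The band at the ventral margin is 1885 CE, so the disturbance line dates to 1885 − 43 = 1842 CE.

1842 CE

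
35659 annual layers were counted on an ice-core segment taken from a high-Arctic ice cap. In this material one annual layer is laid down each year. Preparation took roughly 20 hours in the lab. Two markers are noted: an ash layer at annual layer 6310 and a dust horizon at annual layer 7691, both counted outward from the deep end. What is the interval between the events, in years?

1381 yr

The two markers are separated by 7691 − 6310 = 1381 annual layers.
At one annual layer per year, 1381 years elapsed between them.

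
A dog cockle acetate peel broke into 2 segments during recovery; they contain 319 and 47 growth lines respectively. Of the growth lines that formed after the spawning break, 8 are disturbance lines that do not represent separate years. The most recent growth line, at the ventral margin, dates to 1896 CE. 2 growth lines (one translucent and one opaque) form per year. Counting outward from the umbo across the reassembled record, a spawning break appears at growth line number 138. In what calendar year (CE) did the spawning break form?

1786 CE

Total growth lines = 319 + 47 = 366.
Between growth line 138 and the ventral margin there are 366 − 138 = 228 growth lines.
228 − 8 false = 220 true growth lines after the spawning break.
Dividing by 2 growth lines per year: 220 / 2 = 110 years.
Counting back 110 years from 1896 CE places the spawning break in 1896 − 110 = 1786 CE.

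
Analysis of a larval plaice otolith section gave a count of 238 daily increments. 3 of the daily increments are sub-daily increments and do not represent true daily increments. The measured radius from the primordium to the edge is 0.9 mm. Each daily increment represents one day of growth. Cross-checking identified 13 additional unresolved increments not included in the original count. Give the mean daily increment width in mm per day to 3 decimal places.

0.004 mm per day

True daily increment count = 238 − 3 + 13 = 248.
0.9 mm over 248 days gives 0.9 / 248 ≈ 0.004 mm per day.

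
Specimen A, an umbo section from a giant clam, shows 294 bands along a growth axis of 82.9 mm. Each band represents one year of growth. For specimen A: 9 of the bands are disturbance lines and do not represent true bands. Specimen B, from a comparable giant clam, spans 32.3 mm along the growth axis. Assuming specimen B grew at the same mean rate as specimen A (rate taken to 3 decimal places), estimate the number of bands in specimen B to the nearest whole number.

Specimen A: true band count = 294 − 9 = 285.
A: Extension rate ≈ 82.9 / 285 = 0.291 mm/yr.
B spans 32.3 / 0.291 = 111.00 years ≈ 111 bands.

111 bands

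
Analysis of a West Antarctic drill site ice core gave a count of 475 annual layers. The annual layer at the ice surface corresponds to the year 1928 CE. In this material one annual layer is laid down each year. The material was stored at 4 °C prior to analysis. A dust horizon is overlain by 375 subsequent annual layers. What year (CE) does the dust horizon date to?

There are 375 annual layers younger than the dust horizon.
The annual layer at the ice surface is 1928 CE, so the dust horizon dates to 1928 − 375 = 1553 CE.

1553 CE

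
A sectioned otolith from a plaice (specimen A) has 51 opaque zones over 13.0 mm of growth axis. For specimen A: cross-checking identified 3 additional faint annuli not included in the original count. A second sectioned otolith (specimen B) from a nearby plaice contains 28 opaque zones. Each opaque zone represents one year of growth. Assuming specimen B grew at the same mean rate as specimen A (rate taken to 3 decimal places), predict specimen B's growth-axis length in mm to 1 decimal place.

Specimen A: after corrections the count is 51 + 3 = 54 opaque zones.
A: Mean rate = 13.0 mm / 54 years ≈ 0.241 mm per year.
For B, 0.241 mm/year × 28 years = 6.7 mm.

6.7 mm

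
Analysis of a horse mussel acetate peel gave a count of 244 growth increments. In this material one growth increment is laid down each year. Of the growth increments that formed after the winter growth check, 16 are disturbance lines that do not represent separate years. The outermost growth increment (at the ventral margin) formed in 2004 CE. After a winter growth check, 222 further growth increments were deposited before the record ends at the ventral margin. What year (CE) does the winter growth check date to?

222 growth increments post-date the winter growth check.
Removing the 16 false growth increments leaves 222 − 16 = 206 true growth increments beyond the winter growth check.
Counting back 206 years from 2004 CE places the winter growth check in 2004 − 206 = 1798 CE.

1798 CE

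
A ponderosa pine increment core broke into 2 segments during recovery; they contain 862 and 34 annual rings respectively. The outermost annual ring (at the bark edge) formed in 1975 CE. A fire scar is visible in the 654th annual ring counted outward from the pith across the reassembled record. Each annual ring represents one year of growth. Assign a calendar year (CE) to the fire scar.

1733 CE

Total annual rings = 862 + 34 = 896.
Between annual ring 654 and the bark edge there are 896 − 654 = 242 annual rings.
Counting back 242 years from 1975 CE places the fire scar in 1975 − 242 = 1733 CE.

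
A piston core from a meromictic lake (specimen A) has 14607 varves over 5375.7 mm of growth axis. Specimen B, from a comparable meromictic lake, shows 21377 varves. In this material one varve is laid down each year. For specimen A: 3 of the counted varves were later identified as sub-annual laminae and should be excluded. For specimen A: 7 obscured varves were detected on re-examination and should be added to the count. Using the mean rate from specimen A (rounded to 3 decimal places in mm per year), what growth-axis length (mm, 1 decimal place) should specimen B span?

7866.7 mm

Specimen A: correcting the raw count gives 14607 − 3 + 7 = 14611 true varves.
A: 5375.7 mm over 14611 years gives 5375.7 / 14611 ≈ 0.368 mm/year.
Length of B = 0.368 × 21377 = 7866.7 mm.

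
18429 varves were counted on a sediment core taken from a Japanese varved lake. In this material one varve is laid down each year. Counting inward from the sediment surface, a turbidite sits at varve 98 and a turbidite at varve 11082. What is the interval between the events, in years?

The two markers are separated by 11082 − 98 = 10984 varves.
At one varve per year, 10984 years elapsed between them.

10984 yr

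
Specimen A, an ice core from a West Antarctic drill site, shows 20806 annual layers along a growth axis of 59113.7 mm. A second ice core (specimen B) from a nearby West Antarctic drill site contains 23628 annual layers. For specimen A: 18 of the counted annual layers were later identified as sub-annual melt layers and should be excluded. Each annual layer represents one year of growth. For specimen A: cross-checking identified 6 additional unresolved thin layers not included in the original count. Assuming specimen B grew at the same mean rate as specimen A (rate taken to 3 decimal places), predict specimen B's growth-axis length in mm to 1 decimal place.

67174.4 mm

Specimen A: after corrections the count is 20806 − 18 + 6 = 20794 annual layers.
A: 59113.7 mm over 20794 years gives 59113.7 / 20794 ≈ 2.843 mm/yr.
Length of B = 2.843 × 23628 = 67174.4 mm.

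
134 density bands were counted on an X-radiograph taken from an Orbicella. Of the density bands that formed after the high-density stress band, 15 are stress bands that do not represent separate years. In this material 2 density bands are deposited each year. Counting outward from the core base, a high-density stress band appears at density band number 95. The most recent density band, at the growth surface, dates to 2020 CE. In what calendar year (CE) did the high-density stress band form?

2008 CE

The high-density stress band sits at density band 95 from the core base, so 134 − 95 = 39 density bands formed after it.
39 − 15 false = 24 true density bands after the high-density stress band.
Dividing by 2 density bands per year: 24 / 2 = 12 years.
Counting back 12 years from 2020 CE places the high-density stress band in 2020 − 12 = 2008 CE.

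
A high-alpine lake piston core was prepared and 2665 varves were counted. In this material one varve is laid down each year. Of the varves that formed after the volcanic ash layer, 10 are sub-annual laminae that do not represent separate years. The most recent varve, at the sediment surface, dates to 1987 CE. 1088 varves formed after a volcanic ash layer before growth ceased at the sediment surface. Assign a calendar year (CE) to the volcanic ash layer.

There are 1088 varves younger than the volcanic ash layer.
Excluding 10 false varves: 1088 − 10 = 1078.
1987 − 1078 = 909 CE.

909 CE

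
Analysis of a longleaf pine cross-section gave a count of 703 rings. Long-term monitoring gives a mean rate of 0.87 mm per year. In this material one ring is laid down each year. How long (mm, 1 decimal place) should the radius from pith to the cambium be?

611.6 mm

The record spans 703 years at 0.87 mm per year.
703 years at 0.87 mm/year gives 0.87 × 703 = 611.6 mm.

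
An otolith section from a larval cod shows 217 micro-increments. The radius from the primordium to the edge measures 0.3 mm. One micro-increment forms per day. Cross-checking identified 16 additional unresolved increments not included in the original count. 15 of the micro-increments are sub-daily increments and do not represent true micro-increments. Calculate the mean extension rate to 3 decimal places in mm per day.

0.001 mm per day

After corrections the count is 217 − 15 + 16 = 218 micro-increments.
Extension rate ≈ 0.3 / 218 = 0.001 mm per day.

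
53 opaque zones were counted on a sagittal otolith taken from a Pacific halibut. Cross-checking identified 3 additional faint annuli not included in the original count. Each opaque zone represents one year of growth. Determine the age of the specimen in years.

Adjusted count: 53 + 3 = 56 opaque zones.
One opaque zone per year makes the duration 56 years.

56 years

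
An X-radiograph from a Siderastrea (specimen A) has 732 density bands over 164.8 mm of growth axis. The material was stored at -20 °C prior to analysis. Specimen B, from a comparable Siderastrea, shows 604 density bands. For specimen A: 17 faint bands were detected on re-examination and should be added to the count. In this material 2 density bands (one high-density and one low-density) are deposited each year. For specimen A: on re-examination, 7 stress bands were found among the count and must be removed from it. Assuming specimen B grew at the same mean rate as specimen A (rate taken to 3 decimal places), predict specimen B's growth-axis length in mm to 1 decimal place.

134.1 mm

Specimen A: adjusted count: 732 − 7 + 17 = 742 density bands.
Specimen A: dividing by 2 density bands per year: 742 / 2 = 371 years.
A: Extension rate ≈ 164.8 / 371 = 0.444 mm per year.
Specimen B: dividing by 2 density bands per year: 604 / 2 = 302 years. For B, 0.444 mm/year × 302 years = 134.1 mm.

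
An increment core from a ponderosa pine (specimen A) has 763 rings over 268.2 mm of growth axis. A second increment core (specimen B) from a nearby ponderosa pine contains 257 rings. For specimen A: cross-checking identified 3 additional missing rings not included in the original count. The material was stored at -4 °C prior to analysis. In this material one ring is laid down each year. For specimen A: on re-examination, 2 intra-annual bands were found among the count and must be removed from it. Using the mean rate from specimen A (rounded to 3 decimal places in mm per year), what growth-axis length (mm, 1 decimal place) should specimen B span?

Specimen A: adjusted count: 763 − 2 + 3 = 764 rings.
A: Mean rate = 268.2 mm / 764 years ≈ 0.351 mm per year.
For B, 0.351 mm/year × 257 years = 90.2 mm.

90.2 mm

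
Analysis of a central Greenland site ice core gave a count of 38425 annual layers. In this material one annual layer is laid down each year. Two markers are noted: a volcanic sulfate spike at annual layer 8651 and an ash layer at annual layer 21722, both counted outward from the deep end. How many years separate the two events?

The two markers are separated by 21722 − 8651 = 13071 annual layers.
At one annual layer per year, 13071 years elapsed between them.

13071 years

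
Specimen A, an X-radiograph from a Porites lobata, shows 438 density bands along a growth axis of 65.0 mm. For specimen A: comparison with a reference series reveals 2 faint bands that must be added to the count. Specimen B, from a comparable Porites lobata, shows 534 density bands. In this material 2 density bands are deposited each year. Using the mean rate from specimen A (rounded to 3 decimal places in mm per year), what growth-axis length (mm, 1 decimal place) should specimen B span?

Specimen A: after corrections the count is 438 + 2 = 440 density bands.
Specimen A: 440 density bands at 2 per year is 440 / 2 = 220 years.
A: Mean rate = 65.0 mm / 220 years ≈ 0.295 mm/yr.
Specimen B: 534 density bands at 2 per year is 534 / 2 = 267 years. B's length ≈ 0.295 × 267 = 78.8 mm.

78.8 mm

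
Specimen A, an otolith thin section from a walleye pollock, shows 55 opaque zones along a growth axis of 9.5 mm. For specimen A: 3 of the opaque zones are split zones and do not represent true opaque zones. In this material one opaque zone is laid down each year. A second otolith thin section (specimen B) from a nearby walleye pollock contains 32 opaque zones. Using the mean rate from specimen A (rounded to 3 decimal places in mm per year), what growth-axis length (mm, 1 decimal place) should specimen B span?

Specimen A: after corrections the count is 55 − 3 = 52 opaque zones.
A: Extension rate ≈ 9.5 / 52 = 0.183 mm/year.
Length of B = 0.183 × 32 = 5.9 mm.

5.9 mm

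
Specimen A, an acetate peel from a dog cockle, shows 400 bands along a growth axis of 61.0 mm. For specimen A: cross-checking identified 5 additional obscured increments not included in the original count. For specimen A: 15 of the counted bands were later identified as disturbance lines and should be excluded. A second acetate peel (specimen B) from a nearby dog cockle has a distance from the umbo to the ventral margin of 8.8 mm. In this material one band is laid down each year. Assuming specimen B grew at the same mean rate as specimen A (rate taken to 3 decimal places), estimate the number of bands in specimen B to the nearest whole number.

Specimen A: after corrections the count is 400 − 15 + 5 = 390 bands.
A: 61.0 mm over 390 years gives 61.0 / 390 ≈ 0.156 mm/year.
B spans 8.8 / 0.156 = 56.41 years ≈ 56 bands.

56 bands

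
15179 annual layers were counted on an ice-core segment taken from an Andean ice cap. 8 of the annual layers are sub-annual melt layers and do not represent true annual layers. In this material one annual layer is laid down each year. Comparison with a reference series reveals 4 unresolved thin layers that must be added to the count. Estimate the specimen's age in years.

Adjusted count: 15179 − 8 + 4 = 15175 annual layers.
One annual layer per year makes the duration 15175 years.

15175 years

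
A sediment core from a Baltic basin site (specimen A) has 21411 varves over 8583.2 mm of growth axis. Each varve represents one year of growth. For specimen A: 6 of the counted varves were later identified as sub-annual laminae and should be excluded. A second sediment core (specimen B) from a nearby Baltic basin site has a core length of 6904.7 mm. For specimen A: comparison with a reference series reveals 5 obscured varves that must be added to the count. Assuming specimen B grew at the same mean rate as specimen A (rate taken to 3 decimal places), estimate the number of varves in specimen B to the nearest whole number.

Specimen A: true varve count = 21411 − 6 + 5 = 21410.
A: Mean rate = 8583.2 mm / 21410 years ≈ 0.401 mm/year.
B spans 6904.7 / 0.401 = 17218.70 years ≈ 17219 varves.

17219 varves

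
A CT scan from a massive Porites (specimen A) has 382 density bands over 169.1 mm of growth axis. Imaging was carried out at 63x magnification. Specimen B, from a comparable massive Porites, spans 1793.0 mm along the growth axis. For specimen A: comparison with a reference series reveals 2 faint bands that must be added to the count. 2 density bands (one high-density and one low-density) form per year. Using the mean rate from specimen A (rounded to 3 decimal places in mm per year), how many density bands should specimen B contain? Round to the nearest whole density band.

4070 density bands

Specimen A: true density band count = 382 + 2 = 384.
Specimen A: with 2 density bands per year, 384 / 2 = 192 years.
A: Mean rate = 169.1 mm / 192 years ≈ 0.881 mm/yr.
B spans 1793.0 / 0.881 = 2035.19 years; at 2 density bands per year that is 2035.19 × 2 ≈ 4070 density bands.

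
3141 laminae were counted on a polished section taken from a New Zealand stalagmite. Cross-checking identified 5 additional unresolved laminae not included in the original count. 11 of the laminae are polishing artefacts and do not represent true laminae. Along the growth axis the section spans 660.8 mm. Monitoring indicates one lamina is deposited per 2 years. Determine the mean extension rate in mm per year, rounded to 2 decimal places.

True lamina count = 3141 − 11 + 5 = 3135.
3135 laminae at 2 years each span 3135 × 2 = 6270 years.
660.8 mm over 6270 years gives 660.8 / 6270 ≈ 0.11 mm per year.

0.11 mm per year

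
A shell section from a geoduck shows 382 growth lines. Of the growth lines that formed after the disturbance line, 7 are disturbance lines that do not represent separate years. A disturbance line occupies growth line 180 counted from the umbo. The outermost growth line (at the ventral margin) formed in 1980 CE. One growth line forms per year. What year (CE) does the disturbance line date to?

The disturbance line sits at growth line 180 from the umbo, so 382 − 180 = 202 growth lines formed after it.
Removing the 7 false growth lines leaves 202 − 7 = 195 true growth lines beyond the disturbance line.
Counting back 195 years from 1980 CE places the disturbance line in 1980 − 195 = 1785 CE.

1785 CE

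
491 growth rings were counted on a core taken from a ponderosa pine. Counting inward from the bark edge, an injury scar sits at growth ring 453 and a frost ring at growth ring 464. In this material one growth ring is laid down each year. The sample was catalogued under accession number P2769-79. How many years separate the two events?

464 − 453 = 11 growth rings lie between the two events.
At one growth ring per year, 11 years elapsed between them.

11 years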